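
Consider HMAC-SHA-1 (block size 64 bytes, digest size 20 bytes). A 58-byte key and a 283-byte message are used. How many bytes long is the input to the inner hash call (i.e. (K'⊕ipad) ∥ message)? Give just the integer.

347

Key is 58 ≤ 64 bytes, zero-padded: |K'| = 64.
Inner input = (K'⊕ipad) ∥ m → 64 + 283 = 347 bytes.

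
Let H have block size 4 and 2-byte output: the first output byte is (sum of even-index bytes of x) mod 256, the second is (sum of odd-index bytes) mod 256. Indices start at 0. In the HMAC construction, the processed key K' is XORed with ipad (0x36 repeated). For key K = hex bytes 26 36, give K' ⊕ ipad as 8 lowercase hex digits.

10003636

Key hex bytes 26 36 is 2 bytes ≤ B = 4; zero-pad to 4 bytes: K' = 26 36 00 00.
XOR each byte with 0x36: 26⊕36=10, 36⊕36=00, 00⊕36=36, 00⊕36=36.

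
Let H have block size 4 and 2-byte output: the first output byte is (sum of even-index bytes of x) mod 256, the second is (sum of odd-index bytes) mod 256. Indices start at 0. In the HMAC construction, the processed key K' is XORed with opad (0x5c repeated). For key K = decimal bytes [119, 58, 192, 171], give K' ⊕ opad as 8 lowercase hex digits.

2b669cf7

Key decimal bytes [119, 58, 192, 171] = 77 3a c0 ab is exactly B = 4 bytes: K' = 77 3a c0 ab.
XOR each byte with 0x5c: 77⊕5c=2b, 3a⊕5c=66, c0⊕5c=9c, ab⊕5c=f7.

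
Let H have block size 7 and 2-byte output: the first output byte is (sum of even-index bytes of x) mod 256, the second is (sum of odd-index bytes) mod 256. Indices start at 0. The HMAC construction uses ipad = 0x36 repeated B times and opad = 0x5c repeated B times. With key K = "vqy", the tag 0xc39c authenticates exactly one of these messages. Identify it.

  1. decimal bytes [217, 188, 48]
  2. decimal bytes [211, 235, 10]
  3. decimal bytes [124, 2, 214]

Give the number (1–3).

1

Key "vqy" = 76 71 79 is 3 bytes ≤ B = 7; zero-pad to 7 bytes: K' = 76 71 79 00 00 00 00.
K' ⊕ ipad = 40 47 4f 36 36 36 36; K' ⊕ opad = 2a 2d 25 5c 5c 5c 5c.
m1: inner = H(40 47 4f 36 36 36 36 d9 bc 30) = b7 bc; tag = H(2a 2d 25 5c 5c 5c 5c b7 bc) = c39c ← matches
m2: inner = H(40 47 4f 36 36 36 36 d3 eb 0a) = e6 90; tag = H(2a 2d 25 5c 5c 5c 5c e6 90) = 97cb
m3: inner = H(40 47 4f 36 36 36 36 7c 02 d6) = fd 05; tag = H(2a 2d 25 5c 5c 5c 5c fd 05) = 0ce2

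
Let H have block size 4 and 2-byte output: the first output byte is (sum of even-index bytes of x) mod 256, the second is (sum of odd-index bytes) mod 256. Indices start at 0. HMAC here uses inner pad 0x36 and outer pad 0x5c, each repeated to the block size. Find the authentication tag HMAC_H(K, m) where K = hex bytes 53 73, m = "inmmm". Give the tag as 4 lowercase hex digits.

49e1

Key hex bytes 53 73 is 2 bytes ≤ B = 4; zero-pad to 4 bytes: K' = 53 73 00 00.
K' ⊕ ipad = 65 45 36 36.  K' ⊕ opad = 0f 2f 5c 5c.
Inner input = (K'⊕ipad) ∥ m = 65 45 36 36 ∥ 69 6e 6d 6d 6d.
Inner hash: even-index sum = 478 mod 256 = 222; odd-index sum = 342 mod 256 = 86 → de 56.
Outer input = (K'⊕opad) ∥ inner = 0f 2f 5c 5c ∥ de 56.
Outer hash (tag): even-index sum = 329 mod 256 = 73; odd-index sum = 225 mod 256 = 225 → 49 e1.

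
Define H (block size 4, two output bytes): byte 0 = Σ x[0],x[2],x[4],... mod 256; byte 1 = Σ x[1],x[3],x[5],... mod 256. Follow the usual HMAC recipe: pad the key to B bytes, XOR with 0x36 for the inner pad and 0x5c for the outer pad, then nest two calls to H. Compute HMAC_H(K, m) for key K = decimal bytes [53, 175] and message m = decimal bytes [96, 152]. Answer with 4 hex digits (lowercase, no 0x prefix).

Key decimal bytes [53, 175] = 35 af is 2 bytes ≤ B = 4; zero-pad to 4 bytes: K' = 35 af 00 00.
K' ⊕ ipad = 03 99 36 36.  K' ⊕ opad = 69 f3 5c 5c.
Inner input = (K'⊕ipad) ∥ m = 03 99 36 36 ∥ 60 98.
Inner hash: even-index sum = 153 mod 256 = 153; odd-index sum = 359 mod 256 = 103 → 99 67.
Outer input = (K'⊕opad) ∥ inner = 69 f3 5c 5c ∥ 99 67.
Outer hash (tag): even-index sum = 350 mod 256 = 94; odd-index sum = 438 mod 256 = 182 → 5e b6.

5eb6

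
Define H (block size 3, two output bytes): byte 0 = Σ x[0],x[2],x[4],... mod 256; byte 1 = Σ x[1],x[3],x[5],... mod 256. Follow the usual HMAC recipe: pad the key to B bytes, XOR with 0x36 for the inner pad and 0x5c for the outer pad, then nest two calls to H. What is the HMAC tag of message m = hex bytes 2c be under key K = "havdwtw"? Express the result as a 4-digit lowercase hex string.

2753

Key "havdwtw" = 68 61 76 64 77 74 77 is 7 bytes > B = 3, so hash it first: H(key) = cc 39, then zero-pad to 3 bytes: K' = cc 39 00.
K' ⊕ ipad = fa 0f 36.  K' ⊕ opad = 90 65 5c.
Inner input = (K'⊕ipad) ∥ m = fa 0f 36 ∥ 2c be.
Inner hash: even-index sum = 494 mod 256 = 238; odd-index sum = 59 mod 256 = 59 → ee 3b.
Outer input = (K'⊕opad) ∥ inner = 90 65 5c ∥ ee 3b.
Outer hash (tag): even-index sum = 295 mod 256 = 39; odd-index sum = 339 mod 256 = 83 → 27 53.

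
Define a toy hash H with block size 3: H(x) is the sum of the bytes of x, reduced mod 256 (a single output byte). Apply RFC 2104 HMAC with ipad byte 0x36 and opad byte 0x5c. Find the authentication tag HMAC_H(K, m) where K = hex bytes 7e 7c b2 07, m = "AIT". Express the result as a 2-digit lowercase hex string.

76

Key hex bytes 7e 7c b2 07 is 4 bytes > B = 3, so hash it first: H(key) = b3, then zero-pad to 3 bytes: K' = b3 00 00.
K' ⊕ ipad = 85 36 36.  K' ⊕ opad = ef 5c 5c.
Inner input = (K'⊕ipad) ∥ m = 85 36 36 ∥ 41 49 54.
Inner hash: sum = 133+54+54+65+73+84 = 463; mod 256 = 207 → cf.
Outer input = (K'⊕opad) ∥ inner = ef 5c 5c ∥ cf.
Outer hash (tag): sum = 239+92+92+207 = 630; mod 256 = 118 → 76.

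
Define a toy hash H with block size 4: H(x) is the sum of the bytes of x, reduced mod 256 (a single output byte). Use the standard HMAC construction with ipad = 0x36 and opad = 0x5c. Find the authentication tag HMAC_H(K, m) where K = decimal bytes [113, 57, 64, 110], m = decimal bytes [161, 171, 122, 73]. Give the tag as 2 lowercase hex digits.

13

Key decimal bytes [113, 57, 64, 110] = 71 39 40 6e is exactly B = 4 bytes: K' = 71 39 40 6e.
K' ⊕ ipad = 47 0f 76 58.  K' ⊕ opad = 2d 65 1c 32.
Inner input = (K'⊕ipad) ∥ m = 47 0f 76 58 ∥ a1 ab 7a 49.
Inner hash: sum = 71+15+118+88+161+171+122+73 = 819; mod 256 = 51 → 33.
Outer input = (K'⊕opad) ∥ inner = 2d 65 1c 32 ∥ 33.
Outer hash (tag): sum = 45+101+28+50+51 = 275; mod 256 = 19 → 13.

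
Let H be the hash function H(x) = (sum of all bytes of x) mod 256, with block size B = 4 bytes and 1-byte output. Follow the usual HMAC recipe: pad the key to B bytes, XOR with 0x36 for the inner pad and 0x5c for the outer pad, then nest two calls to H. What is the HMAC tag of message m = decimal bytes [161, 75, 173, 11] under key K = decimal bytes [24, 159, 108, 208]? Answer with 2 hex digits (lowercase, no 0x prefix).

7e

Key decimal bytes [24, 159, 108, 208] = 18 9f 6c d0 is exactly B = 4 bytes: K' = 18 9f 6c d0.
K' ⊕ ipad = 2e a9 5a e6.  K' ⊕ opad = 44 c3 30 8c.
Inner input = (K'⊕ipad) ∥ m = 2e a9 5a e6 ∥ a1 4b ad 0b.
Inner hash: sum = 46+169+90+230+161+75+173+11 = 955; mod 256 = 187 → bb.
Outer input = (K'⊕opad) ∥ inner = 44 c3 30 8c ∥ bb.
Outer hash (tag): sum = 68+195+48+140+187 = 638; mod 256 = 126 → 7e.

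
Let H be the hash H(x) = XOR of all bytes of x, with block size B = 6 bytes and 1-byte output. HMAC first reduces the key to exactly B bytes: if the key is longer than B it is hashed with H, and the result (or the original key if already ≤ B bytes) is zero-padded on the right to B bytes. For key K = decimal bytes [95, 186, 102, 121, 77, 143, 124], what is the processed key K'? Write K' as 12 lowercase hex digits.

|K| = 7 > B = 6, so first hash the key.
H(K): XOR 5f⊕ba⊕66⊕79⊕4d⊕8f⊕7c = 44.
Zero-pad H(K) = 44 to 6 bytes: K' = 44 00 00 00 00 00.

440000000000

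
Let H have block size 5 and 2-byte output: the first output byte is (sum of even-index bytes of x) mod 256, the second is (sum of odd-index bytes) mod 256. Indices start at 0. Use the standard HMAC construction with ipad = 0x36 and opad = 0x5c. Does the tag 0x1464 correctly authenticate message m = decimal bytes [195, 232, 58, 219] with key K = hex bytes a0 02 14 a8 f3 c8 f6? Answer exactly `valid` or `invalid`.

invalid

Key hex bytes a0 02 14 a8 f3 c8 f6 is 7 bytes > B = 5, so hash it first: H(key) = 9d 72, then zero-pad to 5 bytes: K' = 9d 72 00 00 00.
K' ⊕ ipad = ab 44 36 36 36; K' ⊕ opad = c1 2e 5c 5c 5c.
Inner hash: even-index sum = 730 mod 256 = 218; odd-index sum = 375 mod 256 = 119 → da 77.
Outer hash (recomputed tag): even-index sum = 496 mod 256 = 240; odd-index sum = 356 mod 256 = 100 → f0 64.
Recomputed tag = f064; claimed = 1464 → mismatch.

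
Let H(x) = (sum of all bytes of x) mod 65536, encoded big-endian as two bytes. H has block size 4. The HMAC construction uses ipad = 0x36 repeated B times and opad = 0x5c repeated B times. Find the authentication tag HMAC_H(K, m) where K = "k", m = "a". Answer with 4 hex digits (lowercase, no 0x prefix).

01ac

Key "k" = 6b is 1 byte ≤ B = 4; zero-pad to 4 bytes: K' = 6b 00 00 00.
K' ⊕ ipad = 5d 36 36 36.  K' ⊕ opad = 37 5c 5c 5c.
Inner input = (K'⊕ipad) ∥ m = 5d 36 36 36 ∥ 61.
Inner hash: sum = 93+54+54+54+97 = 352 → 01 60.
Outer input = (K'⊕opad) ∥ inner = 37 5c 5c 5c ∥ 01 60.
Outer hash (tag): sum = 55+92+92+92+1+96 = 428 → 01 ac.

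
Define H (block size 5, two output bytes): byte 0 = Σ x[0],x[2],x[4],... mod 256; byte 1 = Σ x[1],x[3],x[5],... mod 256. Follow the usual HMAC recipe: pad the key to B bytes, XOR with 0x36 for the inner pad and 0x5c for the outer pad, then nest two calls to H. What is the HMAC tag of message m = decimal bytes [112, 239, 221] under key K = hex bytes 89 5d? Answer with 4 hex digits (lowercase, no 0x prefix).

7b77

Key hex bytes 89 5d is 2 bytes ≤ B = 5; zero-pad to 5 bytes: K' = 89 5d 00 00 00.
K' ⊕ ipad = bf 6b 36 36 36.  K' ⊕ opad = d5 01 5c 5c 5c.
Inner input = (K'⊕ipad) ∥ m = bf 6b 36 36 36 ∥ 70 ef dd.
Inner hash: even-index sum = 538 mod 256 = 26; odd-index sum = 494 mod 256 = 238 → 1a ee.
Outer input = (K'⊕opad) ∥ inner = d5 01 5c 5c 5c ∥ 1a ee.
Outer hash (tag): even-index sum = 635 mod 256 = 123; odd-index sum = 119 mod 256 = 119 → 7b 77.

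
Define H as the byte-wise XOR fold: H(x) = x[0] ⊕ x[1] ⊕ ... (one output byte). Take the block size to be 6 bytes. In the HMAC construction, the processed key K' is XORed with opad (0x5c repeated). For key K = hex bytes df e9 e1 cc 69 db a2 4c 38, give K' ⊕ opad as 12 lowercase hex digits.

235c5c5c5c5c

Key hex bytes df e9 e1 cc 69 db a2 4c 38 is 9 bytes > B = 6, so hash it first: H(key) = 7f, then zero-pad to 6 bytes: K' = 7f 00 00 00 00 00.
XOR each byte with 0x5c: 7f⊕5c=23, 00⊕5c=5c, 00⊕5c=5c, 00⊕5c=5c, 00⊕5c=5c, 00⊕5c=5c.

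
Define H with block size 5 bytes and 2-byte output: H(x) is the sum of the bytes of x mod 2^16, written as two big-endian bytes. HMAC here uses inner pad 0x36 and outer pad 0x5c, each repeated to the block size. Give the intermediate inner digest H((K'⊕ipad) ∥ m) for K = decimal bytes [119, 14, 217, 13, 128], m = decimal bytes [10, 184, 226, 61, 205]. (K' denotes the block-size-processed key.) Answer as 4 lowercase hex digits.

Key decimal bytes [119, 14, 217, 13, 128] = 77 0e d9 0d 80 is exactly B = 5 bytes: K' = 77 0e d9 0d 80.
K' ⊕ ipad = 41 38 ef 3b b6.
Inner input = 41 38 ef 3b b6 ∥ 0a b8 e2 3d cd.
Inner hash: sum = 65+56+239+59+182+10+184+226+61+205 = 1287 → 05 07.

0507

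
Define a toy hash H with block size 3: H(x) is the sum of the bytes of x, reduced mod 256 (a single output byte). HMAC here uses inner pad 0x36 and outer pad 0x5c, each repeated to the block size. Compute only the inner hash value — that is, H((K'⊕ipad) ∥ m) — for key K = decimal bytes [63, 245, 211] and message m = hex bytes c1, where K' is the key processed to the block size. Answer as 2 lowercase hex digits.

Key decimal bytes [63, 245, 211] = 3f f5 d3 is exactly B = 3 bytes: K' = 3f f5 d3.
K' ⊕ ipad = 09 c3 e5.
Inner input = 09 c3 e5 ∥ c1.
Inner hash: sum = 9+195+229+193 = 626; mod 256 = 114 → 72.

72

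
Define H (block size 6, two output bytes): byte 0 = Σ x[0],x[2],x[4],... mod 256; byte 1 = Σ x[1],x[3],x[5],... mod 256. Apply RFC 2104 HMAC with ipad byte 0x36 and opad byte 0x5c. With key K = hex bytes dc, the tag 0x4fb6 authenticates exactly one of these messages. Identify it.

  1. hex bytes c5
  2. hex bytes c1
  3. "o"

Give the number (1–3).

Key hex bytes dc is 1 byte ≤ B = 6; zero-pad to 6 bytes: K' = dc 00 00 00 00 00.
K' ⊕ ipad = ea 36 36 36 36 36; K' ⊕ opad = 80 5c 5c 5c 5c 5c.
m1: inner = H(ea 36 36 36 36 36 c5) = 1b a2; tag = H(80 5c 5c 5c 5c 5c 1b a2) = 53b6
m2: inner = H(ea 36 36 36 36 36 c1) = 17 a2; tag = H(80 5c 5c 5c 5c 5c 17 a2) = 4fb6 ← matches
m3: inner = H(ea 36 36 36 36 36 6f) = c5 a2; tag = H(80 5c 5c 5c 5c 5c c5 a2) = fdb6

2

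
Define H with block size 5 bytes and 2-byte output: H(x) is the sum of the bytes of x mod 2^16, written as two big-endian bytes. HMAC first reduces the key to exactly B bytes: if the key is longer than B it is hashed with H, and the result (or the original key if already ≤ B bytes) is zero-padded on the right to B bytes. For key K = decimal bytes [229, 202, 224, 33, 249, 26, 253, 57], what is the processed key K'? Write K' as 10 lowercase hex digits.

04f9000000

|K| = 8 > B = 5, so first hash the key.
H(K): sum = 229+202+224+33+249+26+253+57 = 1273 → 04 f9.
Zero-pad H(K) = 04 f9 to 5 bytes: K' = 04 f9 00 00 00.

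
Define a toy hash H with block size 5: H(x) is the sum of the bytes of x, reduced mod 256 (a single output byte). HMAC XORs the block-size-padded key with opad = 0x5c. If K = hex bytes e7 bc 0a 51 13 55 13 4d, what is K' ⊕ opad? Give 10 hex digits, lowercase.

Key hex bytes e7 bc 0a 51 13 55 13 4d is 8 bytes > B = 5, so hash it first: H(key) = c6, then zero-pad to 5 bytes: K' = c6 00 00 00 00.
XOR each byte with 0x5c: c6⊕5c=9a, 00⊕5c=5c, 00⊕5c=5c, 00⊕5c=5c, 00⊕5c=5c.

9a5c5c5c5c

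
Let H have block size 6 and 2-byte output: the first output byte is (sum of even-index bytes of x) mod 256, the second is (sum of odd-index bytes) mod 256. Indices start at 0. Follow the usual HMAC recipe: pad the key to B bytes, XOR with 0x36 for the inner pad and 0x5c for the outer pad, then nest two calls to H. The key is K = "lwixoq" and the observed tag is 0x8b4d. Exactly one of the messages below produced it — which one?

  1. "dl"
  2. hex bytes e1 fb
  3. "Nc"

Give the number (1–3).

2

Key "lwixoq" = 6c 77 69 78 6f 71 is exactly B = 6 bytes: K' = 6c 77 69 78 6f 71.
K' ⊕ ipad = 5a 41 5f 4e 59 47; K' ⊕ opad = 30 2b 35 24 33 2d.
m1: inner = H(5a 41 5f 4e 59 47 64 6c) = 76 42; tag = H(30 2b 35 24 33 2d 76 42) = 0ebe
m2: inner = H(5a 41 5f 4e 59 47 e1 fb) = f3 d1; tag = H(30 2b 35 24 33 2d f3 d1) = 8b4d ← matches
m3: inner = H(5a 41 5f 4e 59 47 4e 63) = 60 39; tag = H(30 2b 35 24 33 2d 60 39) = f8b5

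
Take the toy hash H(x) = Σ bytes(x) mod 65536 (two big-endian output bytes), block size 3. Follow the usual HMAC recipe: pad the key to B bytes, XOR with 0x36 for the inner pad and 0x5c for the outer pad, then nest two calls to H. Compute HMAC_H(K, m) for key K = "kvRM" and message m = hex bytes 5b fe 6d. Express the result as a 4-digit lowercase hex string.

0280

Key "kvRM" = 6b 76 52 4d is 4 bytes > B = 3, so hash it first: H(key) = 01 80, then zero-pad to 3 bytes: K' = 01 80 00.
K' ⊕ ipad = 37 b6 36.  K' ⊕ opad = 5d dc 5c.
Inner input = (K'⊕ipad) ∥ m = 37 b6 36 ∥ 5b fe 6d.
Inner hash: sum = 55+182+54+91+254+109 = 745 → 02 e9.
Outer input = (K'⊕opad) ∥ inner = 5d dc 5c ∥ 02 e9.
Outer hash (tag): sum = 93+220+92+2+233 = 640 → 02 80.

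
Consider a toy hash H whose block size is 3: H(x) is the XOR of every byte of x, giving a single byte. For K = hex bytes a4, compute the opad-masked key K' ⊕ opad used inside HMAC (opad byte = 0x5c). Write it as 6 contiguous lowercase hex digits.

Key hex bytes a4 is 1 byte ≤ B = 3; zero-pad to 3 bytes: K' = a4 00 00.
XOR each byte with 0x5c: a4⊕5c=f8, 00⊕5c=5c, 00⊕5c=5c.

f85c5c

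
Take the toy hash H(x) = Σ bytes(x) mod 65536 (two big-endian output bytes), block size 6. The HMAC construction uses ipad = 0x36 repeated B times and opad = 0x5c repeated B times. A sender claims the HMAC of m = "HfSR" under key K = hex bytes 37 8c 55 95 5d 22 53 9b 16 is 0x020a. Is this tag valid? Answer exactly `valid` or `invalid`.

Key hex bytes 37 8c 55 95 5d 22 53 9b 16 is 9 bytes > B = 6, so hash it first: H(key) = 03 30, then zero-pad to 6 bytes: K' = 03 30 00 00 00 00.
K' ⊕ ipad = 35 06 36 36 36 36; K' ⊕ opad = 5f 6c 5c 5c 5c 5c.
Inner hash: sum = 53+6+54+54+54+54+72+102+83+82 = 614 → 02 66.
Outer hash (recomputed tag): sum = 95+108+92+92+92+92+2+102 = 675 → 02 a3.
Recomputed tag = 02a3; claimed = 020a → mismatch.

invalid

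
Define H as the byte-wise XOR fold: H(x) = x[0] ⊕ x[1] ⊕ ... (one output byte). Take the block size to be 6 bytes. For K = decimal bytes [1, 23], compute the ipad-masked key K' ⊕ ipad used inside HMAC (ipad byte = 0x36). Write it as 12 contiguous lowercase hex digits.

372136363636

Key decimal bytes [1, 23] = 01 17 is 2 bytes ≤ B = 6; zero-pad to 6 bytes: K' = 01 17 00 00 00 00.
XOR each byte with 0x36: 01⊕36=37, 17⊕36=21, 00⊕36=36, 00⊕36=36, 00⊕36=36, 00⊕36=36.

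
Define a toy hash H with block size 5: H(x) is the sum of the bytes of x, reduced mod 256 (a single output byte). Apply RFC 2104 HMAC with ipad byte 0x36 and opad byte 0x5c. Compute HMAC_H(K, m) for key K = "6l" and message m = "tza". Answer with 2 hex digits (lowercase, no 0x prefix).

f9

Key "6l" = 36 6c is 2 bytes ≤ B = 5; zero-pad to 5 bytes: K' = 36 6c 00 00 00.
K' ⊕ ipad = 00 5a 36 36 36.  K' ⊕ opad = 6a 30 5c 5c 5c.
Inner input = (K'⊕ipad) ∥ m = 00 5a 36 36 36 ∥ 74 7a 61.
Inner hash: sum = 0+90+54+54+54+116+122+97 = 587; mod 256 = 75 → 4b.
Outer input = (K'⊕opad) ∥ inner = 6a 30 5c 5c 5c ∥ 4b.
Outer hash (tag): sum = 106+48+92+92+92+75 = 505; mod 256 = 249 → f9.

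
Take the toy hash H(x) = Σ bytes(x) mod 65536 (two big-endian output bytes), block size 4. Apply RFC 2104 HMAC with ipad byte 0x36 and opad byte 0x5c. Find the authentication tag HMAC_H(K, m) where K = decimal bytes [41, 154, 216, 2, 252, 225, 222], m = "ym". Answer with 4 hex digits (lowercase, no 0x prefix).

0207

Key decimal bytes [41, 154, 216, 2, 252, 225, 222] = 29 9a d8 02 fc e1 de is 7 bytes > B = 4, so hash it first: H(key) = 04 58, then zero-pad to 4 bytes: K' = 04 58 00 00.
K' ⊕ ipad = 32 6e 36 36.  K' ⊕ opad = 58 04 5c 5c.
Inner input = (K'⊕ipad) ∥ m = 32 6e 36 36 ∥ 79 6d.
Inner hash: sum = 50+110+54+54+121+109 = 498 → 01 f2.
Outer input = (K'⊕opad) ∥ inner = 58 04 5c 5c ∥ 01 f2.
Outer hash (tag): sum = 88+4+92+92+1+242 = 519 → 02 07.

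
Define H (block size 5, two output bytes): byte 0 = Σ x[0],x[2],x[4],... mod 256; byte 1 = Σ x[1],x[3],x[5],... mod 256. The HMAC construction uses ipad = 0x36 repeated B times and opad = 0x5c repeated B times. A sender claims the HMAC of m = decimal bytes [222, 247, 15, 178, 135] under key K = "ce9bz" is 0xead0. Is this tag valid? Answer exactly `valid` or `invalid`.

Key "ce9bz" = 63 65 39 62 7a is exactly B = 5 bytes: K' = 63 65 39 62 7a.
K' ⊕ ipad = 55 53 0f 54 4c; K' ⊕ opad = 3f 39 65 3e 26.
Inner hash: even-index sum = 601 mod 256 = 89; odd-index sum = 539 mod 256 = 27 → 59 1b.
Outer hash (recomputed tag): even-index sum = 229 mod 256 = 229; odd-index sum = 208 mod 256 = 208 → e5 d0.
Recomputed tag = e5d0; claimed = ead0 → mismatch.

invalid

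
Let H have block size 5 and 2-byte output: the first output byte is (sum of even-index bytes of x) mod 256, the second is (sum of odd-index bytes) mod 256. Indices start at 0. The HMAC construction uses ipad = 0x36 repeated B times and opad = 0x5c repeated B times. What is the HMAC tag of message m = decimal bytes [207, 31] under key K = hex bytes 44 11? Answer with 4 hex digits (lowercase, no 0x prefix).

Key hex bytes 44 11 is 2 bytes ≤ B = 5; zero-pad to 5 bytes: K' = 44 11 00 00 00.
K' ⊕ ipad = 72 27 36 36 36.  K' ⊕ opad = 18 4d 5c 5c 5c.
Inner input = (K'⊕ipad) ∥ m = 72 27 36 36 36 ∥ cf 1f.
Inner hash: even-index sum = 253 mod 256 = 253; odd-index sum = 300 mod 256 = 44 → fd 2c.
Outer input = (K'⊕opad) ∥ inner = 18 4d 5c 5c 5c ∥ fd 2c.
Outer hash (tag): even-index sum = 252 mod 256 = 252; odd-index sum = 422 mod 256 = 166 → fc a6.

fca6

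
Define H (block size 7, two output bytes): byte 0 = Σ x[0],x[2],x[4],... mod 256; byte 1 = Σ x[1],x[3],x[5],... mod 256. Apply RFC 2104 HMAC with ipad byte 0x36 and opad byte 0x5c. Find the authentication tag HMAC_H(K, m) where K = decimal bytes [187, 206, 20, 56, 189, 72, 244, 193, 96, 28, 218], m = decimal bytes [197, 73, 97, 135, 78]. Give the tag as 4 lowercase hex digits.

f72d

Key decimal bytes [187, 206, 20, 56, 189, 72, 244, 193, 96, 28, 218] = bb ce 14 38 bd 48 f4 c1 60 1c da is 11 bytes > B = 7, so hash it first: H(key) = ba 2b, then zero-pad to 7 bytes: K' = ba 2b 00 00 00 00 00.
K' ⊕ ipad = 8c 1d 36 36 36 36 36.  K' ⊕ opad = e6 77 5c 5c 5c 5c 5c.
Inner input = (K'⊕ipad) ∥ m = 8c 1d 36 36 36 36 36 ∥ c5 49 61 87 4e.
Inner hash: even-index sum = 510 mod 256 = 254; odd-index sum = 509 mod 256 = 253 → fe fd.
Outer input = (K'⊕opad) ∥ inner = e6 77 5c 5c 5c 5c 5c ∥ fe fd.
Outer hash (tag): even-index sum = 759 mod 256 = 247; odd-index sum = 557 mod 256 = 45 → f7 2d.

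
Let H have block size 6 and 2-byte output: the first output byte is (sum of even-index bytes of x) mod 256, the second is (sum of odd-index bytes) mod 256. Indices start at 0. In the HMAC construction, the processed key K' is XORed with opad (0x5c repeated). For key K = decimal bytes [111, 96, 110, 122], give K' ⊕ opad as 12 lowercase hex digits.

Key decimal bytes [111, 96, 110, 122] = 6f 60 6e 7a is 4 bytes ≤ B = 6; zero-pad to 6 bytes: K' = 6f 60 6e 7a 00 00.
XOR each byte with 0x5c: 6f⊕5c=33, 60⊕5c=3c, 6e⊕5c=32, 7a⊕5c=26, 00⊕5c=5c, 00⊕5c=5c.

333c32265c5c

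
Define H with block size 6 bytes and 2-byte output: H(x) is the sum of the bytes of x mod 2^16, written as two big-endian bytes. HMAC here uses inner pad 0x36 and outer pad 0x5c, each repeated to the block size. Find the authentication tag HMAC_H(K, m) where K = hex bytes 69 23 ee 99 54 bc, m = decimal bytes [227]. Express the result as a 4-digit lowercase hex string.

03e0

Key hex bytes 69 23 ee 99 54 bc is exactly B = 6 bytes: K' = 69 23 ee 99 54 bc.
K' ⊕ ipad = 5f 15 d8 af 62 8a.  K' ⊕ opad = 35 7f b2 c5 08 e0.
Inner input = (K'⊕ipad) ∥ m = 5f 15 d8 af 62 8a ∥ e3.
Inner hash: sum = 95+21+216+175+98+138+227 = 970 → 03 ca.
Outer input = (K'⊕opad) ∥ inner = 35 7f b2 c5 08 e0 ∥ 03 ca.
Outer hash (tag): sum = 53+127+178+197+8+224+3+202 = 992 → 03 e0.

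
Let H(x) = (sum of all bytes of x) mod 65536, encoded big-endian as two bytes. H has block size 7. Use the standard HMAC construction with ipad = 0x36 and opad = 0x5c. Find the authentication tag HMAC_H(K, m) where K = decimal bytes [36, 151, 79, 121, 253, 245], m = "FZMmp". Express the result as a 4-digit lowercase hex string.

Key decimal bytes [36, 151, 79, 121, 253, 245] = 24 97 4f 79 fd f5 is 6 bytes ≤ B = 7; zero-pad to 7 bytes: K' = 24 97 4f 79 fd f5 00.
K' ⊕ ipad = 12 a1 79 4f cb c3 36.  K' ⊕ opad = 78 cb 13 25 a1 a9 5c.
Inner input = (K'⊕ipad) ∥ m = 12 a1 79 4f cb c3 36 ∥ 46 5a 4d 6d 70.
Inner hash: sum = 18+161+121+79+203+195+54+70+90+77+109+112 = 1289 → 05 09.
Outer input = (K'⊕opad) ∥ inner = 78 cb 13 25 a1 a9 5c ∥ 05 09.
Outer hash (tag): sum = 120+203+19+37+161+169+92+5+9 = 815 → 03 2f.

032f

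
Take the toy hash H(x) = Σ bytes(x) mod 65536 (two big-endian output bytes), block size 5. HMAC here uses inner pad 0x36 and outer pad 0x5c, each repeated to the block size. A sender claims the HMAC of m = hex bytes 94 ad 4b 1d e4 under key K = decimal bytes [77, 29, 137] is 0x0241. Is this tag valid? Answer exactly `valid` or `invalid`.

Key decimal bytes [77, 29, 137] = 4d 1d 89 is 3 bytes ≤ B = 5; zero-pad to 5 bytes: K' = 4d 1d 89 00 00.
K' ⊕ ipad = 7b 2b bf 36 36; K' ⊕ opad = 11 41 d5 5c 5c.
Inner hash: sum = 123+43+191+54+54+148+173+75+29+228 = 1118 → 04 5e.
Outer hash (recomputed tag): sum = 17+65+213+92+92+4+94 = 577 → 02 41.
Recomputed tag = 0241; claimed = 0241 → match.

valid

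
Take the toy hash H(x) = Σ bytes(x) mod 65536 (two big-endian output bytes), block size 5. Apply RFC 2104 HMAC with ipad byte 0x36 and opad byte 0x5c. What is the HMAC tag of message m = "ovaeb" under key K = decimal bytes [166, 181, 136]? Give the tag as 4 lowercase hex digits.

Key decimal bytes [166, 181, 136] = a6 b5 88 is 3 bytes ≤ B = 5; zero-pad to 5 bytes: K' = a6 b5 88 00 00.
K' ⊕ ipad = 90 83 be 36 36.  K' ⊕ opad = fa e9 d4 5c 5c.
Inner input = (K'⊕ipad) ∥ m = 90 83 be 36 36 ∥ 6f 76 61 65 62.
Inner hash: sum = 144+131+190+54+54+111+118+97+101+98 = 1098 → 04 4a.
Outer input = (K'⊕opad) ∥ inner = fa e9 d4 5c 5c ∥ 04 4a.
Outer hash (tag): sum = 250+233+212+92+92+4+74 = 957 → 03 bd.

03bd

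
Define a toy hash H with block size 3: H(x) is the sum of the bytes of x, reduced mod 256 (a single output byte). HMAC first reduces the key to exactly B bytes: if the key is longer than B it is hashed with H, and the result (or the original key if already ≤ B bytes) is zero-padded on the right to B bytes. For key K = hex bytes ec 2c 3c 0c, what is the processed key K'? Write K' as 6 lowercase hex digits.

|K| = 4 > B = 3, so first hash the key.
H(K): sum = 236+44+60+12 = 352; mod 256 = 96 → 60.
Zero-pad H(K) = 60 to 3 bytes: K' = 60 00 00.

600000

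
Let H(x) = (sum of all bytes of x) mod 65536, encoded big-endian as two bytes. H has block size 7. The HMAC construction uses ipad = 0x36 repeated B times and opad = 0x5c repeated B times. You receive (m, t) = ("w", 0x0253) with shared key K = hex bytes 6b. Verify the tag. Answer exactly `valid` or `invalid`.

invalid

Key hex bytes 6b is 1 byte ≤ B = 7; zero-pad to 7 bytes: K' = 6b 00 00 00 00 00 00.
K' ⊕ ipad = 5d 36 36 36 36 36 36; K' ⊕ opad = 37 5c 5c 5c 5c 5c 5c.
Inner hash: sum = 93+54+54+54+54+54+54+119 = 536 → 02 18.
Outer hash (recomputed tag): sum = 55+92+92+92+92+92+92+2+24 = 633 → 02 79.
Recomputed tag = 0279; claimed = 0253 → mismatch.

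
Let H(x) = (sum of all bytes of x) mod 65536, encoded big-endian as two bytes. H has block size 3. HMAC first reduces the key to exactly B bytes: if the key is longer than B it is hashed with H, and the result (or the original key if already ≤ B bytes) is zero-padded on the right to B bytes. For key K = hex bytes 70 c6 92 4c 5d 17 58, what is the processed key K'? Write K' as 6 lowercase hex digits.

02e000

|K| = 7 > B = 3, so first hash the key.
H(K): sum = 112+198+146+76+93+23+88 = 736 → 02 e0.
Zero-pad H(K) = 02 e0 to 3 bytes: K' = 02 e0 00.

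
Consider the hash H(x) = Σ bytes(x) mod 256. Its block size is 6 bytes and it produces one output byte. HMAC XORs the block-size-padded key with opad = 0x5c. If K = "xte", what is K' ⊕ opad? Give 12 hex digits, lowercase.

2428395c5c5c

Key "xte" = 78 74 65 is 3 bytes ≤ B = 6; zero-pad to 6 bytes: K' = 78 74 65 00 00 00.
XOR each byte with 0x5c: 78⊕5c=24, 74⊕5c=28, 65⊕5c=39, 00⊕5c=5c, 00⊕5c=5c, 00⊕5c=5c.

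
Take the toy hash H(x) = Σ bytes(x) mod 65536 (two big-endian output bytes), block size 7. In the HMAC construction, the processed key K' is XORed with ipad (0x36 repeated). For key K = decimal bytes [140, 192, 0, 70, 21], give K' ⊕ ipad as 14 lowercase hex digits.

Key decimal bytes [140, 192, 0, 70, 21] = 8c c0 00 46 15 is 5 bytes ≤ B = 7; zero-pad to 7 bytes: K' = 8c c0 00 46 15 00 00.
XOR each byte with 0x36: 8c⊕36=ba, c0⊕36=f6, 00⊕36=36, 46⊕36=70, 15⊕36=23, 00⊕36=36, 00⊕36=36.

baf63670233636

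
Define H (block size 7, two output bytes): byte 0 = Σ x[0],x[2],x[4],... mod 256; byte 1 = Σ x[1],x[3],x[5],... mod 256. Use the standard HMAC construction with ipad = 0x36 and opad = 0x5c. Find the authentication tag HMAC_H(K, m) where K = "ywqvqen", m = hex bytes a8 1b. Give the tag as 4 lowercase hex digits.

2dde

Key "ywqvqen" = 79 77 71 76 71 65 6e is exactly B = 7 bytes: K' = 79 77 71 76 71 65 6e.
K' ⊕ ipad = 4f 41 47 40 47 53 58.  K' ⊕ opad = 25 2b 2d 2a 2d 39 32.
Inner input = (K'⊕ipad) ∥ m = 4f 41 47 40 47 53 58 ∥ a8 1b.
Inner hash: even-index sum = 336 mod 256 = 80; odd-index sum = 380 mod 256 = 124 → 50 7c.
Outer input = (K'⊕opad) ∥ inner = 25 2b 2d 2a 2d 39 32 ∥ 50 7c.
Outer hash (tag): even-index sum = 301 mod 256 = 45; odd-index sum = 222 mod 256 = 222 → 2d de.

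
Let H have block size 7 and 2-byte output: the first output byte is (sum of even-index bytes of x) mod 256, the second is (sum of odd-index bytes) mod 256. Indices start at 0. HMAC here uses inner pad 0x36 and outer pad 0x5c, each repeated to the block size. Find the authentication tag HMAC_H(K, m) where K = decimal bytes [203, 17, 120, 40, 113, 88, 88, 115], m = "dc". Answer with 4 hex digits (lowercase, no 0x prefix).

664f

Key decimal bytes [203, 17, 120, 40, 113, 88, 88, 115] = cb 11 78 28 71 58 58 73 is 8 bytes > B = 7, so hash it first: H(key) = 0c 04, then zero-pad to 7 bytes: K' = 0c 04 00 00 00 00 00.
K' ⊕ ipad = 3a 32 36 36 36 36 36.  K' ⊕ opad = 50 58 5c 5c 5c 5c 5c.
Inner input = (K'⊕ipad) ∥ m = 3a 32 36 36 36 36 36 ∥ 64 63.
Inner hash: even-index sum = 319 mod 256 = 63; odd-index sum = 258 mod 256 = 2 → 3f 02.
Outer input = (K'⊕opad) ∥ inner = 50 58 5c 5c 5c 5c 5c ∥ 3f 02.
Outer hash (tag): even-index sum = 358 mod 256 = 102; odd-index sum = 335 mod 256 = 79 → 66 4f.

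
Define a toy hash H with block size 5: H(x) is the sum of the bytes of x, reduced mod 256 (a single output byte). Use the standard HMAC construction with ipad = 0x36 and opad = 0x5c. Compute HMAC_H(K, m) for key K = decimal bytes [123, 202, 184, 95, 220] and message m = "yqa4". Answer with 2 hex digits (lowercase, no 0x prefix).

Key decimal bytes [123, 202, 184, 95, 220] = 7b ca b8 5f dc is exactly B = 5 bytes: K' = 7b ca b8 5f dc.
K' ⊕ ipad = 4d fc 8e 69 ea.  K' ⊕ opad = 27 96 e4 03 80.
Inner input = (K'⊕ipad) ∥ m = 4d fc 8e 69 ea ∥ 79 71 61 34.
Inner hash: sum = 77+252+142+105+234+121+113+97+52 = 1193; mod 256 = 169 → a9.
Outer input = (K'⊕opad) ∥ inner = 27 96 e4 03 80 ∥ a9.
Outer hash (tag): sum = 39+150+228+3+128+169 = 717; mod 256 = 205 → cd.

cd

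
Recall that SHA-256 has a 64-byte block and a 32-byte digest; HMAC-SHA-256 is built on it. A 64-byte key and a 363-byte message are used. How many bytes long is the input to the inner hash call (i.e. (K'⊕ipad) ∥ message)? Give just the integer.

Key is 64 ≤ 64 bytes, zero-padded: |K'| = 64.
Inner input = (K'⊕ipad) ∥ m → 64 + 363 = 427 bytes.

427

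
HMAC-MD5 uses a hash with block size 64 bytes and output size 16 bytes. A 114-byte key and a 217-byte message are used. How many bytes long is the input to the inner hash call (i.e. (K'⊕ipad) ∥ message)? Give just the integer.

Key is 114 > 64 bytes, so it is hashed to 16 bytes then zero-padded to 64: |K'| = 64.
Inner input = (K'⊕ipad) ∥ m → 64 + 217 = 281 bytes.

281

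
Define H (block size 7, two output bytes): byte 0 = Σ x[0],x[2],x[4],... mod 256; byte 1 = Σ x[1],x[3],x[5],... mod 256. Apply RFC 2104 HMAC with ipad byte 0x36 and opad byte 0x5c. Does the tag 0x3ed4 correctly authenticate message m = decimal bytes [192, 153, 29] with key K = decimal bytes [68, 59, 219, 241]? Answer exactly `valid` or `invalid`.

valid

Key decimal bytes [68, 59, 219, 241] = 44 3b db f1 is 4 bytes ≤ B = 7; zero-pad to 7 bytes: K' = 44 3b db f1 00 00 00.
K' ⊕ ipad = 72 0d ed c7 36 36 36; K' ⊕ opad = 18 67 87 ad 5c 5c 5c.
Inner hash: even-index sum = 612 mod 256 = 100; odd-index sum = 487 mod 256 = 231 → 64 e7.
Outer hash (recomputed tag): even-index sum = 574 mod 256 = 62; odd-index sum = 468 mod 256 = 212 → 3e d4.
Recomputed tag = 3ed4; claimed = 3ed4 → match.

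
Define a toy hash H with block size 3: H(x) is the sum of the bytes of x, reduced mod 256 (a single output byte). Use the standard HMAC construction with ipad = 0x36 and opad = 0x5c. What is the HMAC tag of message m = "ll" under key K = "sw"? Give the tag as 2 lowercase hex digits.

Key "sw" = 73 77 is 2 bytes ≤ B = 3; zero-pad to 3 bytes: K' = 73 77 00.
K' ⊕ ipad = 45 41 36.  K' ⊕ opad = 2f 2b 5c.
Inner input = (K'⊕ipad) ∥ m = 45 41 36 ∥ 6c 6c.
Inner hash: sum = 69+65+54+108+108 = 404; mod 256 = 148 → 94.
Outer input = (K'⊕opad) ∥ inner = 2f 2b 5c ∥ 94.
Outer hash (tag): sum = 47+43+92+148 = 330; mod 256 = 74 → 4a.

4a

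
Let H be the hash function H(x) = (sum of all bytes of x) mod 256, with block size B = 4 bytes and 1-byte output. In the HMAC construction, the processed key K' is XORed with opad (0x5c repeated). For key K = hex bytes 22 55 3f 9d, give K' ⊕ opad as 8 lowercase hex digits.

7e0963c1

Key hex bytes 22 55 3f 9d is exactly B = 4 bytes: K' = 22 55 3f 9d.
XOR each byte with 0x5c: 22⊕5c=7e, 55⊕5c=09, 3f⊕5c=63, 9d⊕5c=c1.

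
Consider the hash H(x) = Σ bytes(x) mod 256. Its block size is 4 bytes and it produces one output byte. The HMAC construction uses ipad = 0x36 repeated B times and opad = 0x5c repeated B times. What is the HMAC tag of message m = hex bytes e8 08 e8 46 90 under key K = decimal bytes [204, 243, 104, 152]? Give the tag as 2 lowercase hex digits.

Key decimal bytes [204, 243, 104, 152] = cc f3 68 98 is exactly B = 4 bytes: K' = cc f3 68 98.
K' ⊕ ipad = fa c5 5e ae.  K' ⊕ opad = 90 af 34 c4.
Inner input = (K'⊕ipad) ∥ m = fa c5 5e ae ∥ e8 08 e8 46 90.
Inner hash: sum = 250+197+94+174+232+8+232+70+144 = 1401; mod 256 = 121 → 79.
Outer input = (K'⊕opad) ∥ inner = 90 af 34 c4 ∥ 79.
Outer hash (tag): sum = 144+175+52+196+121 = 688; mod 256 = 176 → b0.

b0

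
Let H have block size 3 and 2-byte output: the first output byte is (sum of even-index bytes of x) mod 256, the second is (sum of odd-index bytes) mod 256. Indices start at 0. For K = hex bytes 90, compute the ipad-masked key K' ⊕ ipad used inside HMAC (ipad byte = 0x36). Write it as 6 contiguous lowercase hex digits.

Key hex bytes 90 is 1 byte ≤ B = 3; zero-pad to 3 bytes: K' = 90 00 00.
XOR each byte with 0x36: 90⊕36=a6, 00⊕36=36, 00⊕36=36.

a63636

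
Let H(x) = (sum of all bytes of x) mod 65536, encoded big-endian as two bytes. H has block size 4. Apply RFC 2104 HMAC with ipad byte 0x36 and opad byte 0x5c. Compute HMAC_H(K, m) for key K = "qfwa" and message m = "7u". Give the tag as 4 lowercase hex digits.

Key "qfwa" = 71 66 77 61 is exactly B = 4 bytes: K' = 71 66 77 61.
K' ⊕ ipad = 47 50 41 57.  K' ⊕ opad = 2d 3a 2b 3d.
Inner input = (K'⊕ipad) ∥ m = 47 50 41 57 ∥ 37 75.
Inner hash: sum = 71+80+65+87+55+117 = 475 → 01 db.
Outer input = (K'⊕opad) ∥ inner = 2d 3a 2b 3d ∥ 01 db.
Outer hash (tag): sum = 45+58+43+61+1+219 = 427 → 01 ab.

01ab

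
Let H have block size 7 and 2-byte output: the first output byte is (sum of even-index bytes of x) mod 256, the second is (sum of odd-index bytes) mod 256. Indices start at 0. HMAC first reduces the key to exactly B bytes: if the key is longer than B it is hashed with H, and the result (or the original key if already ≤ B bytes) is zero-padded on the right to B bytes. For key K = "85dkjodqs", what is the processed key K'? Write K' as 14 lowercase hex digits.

dd800000000000

|K| = 9 > B = 7, so first hash the key.
H(K): even-index sum = 477 mod 256 = 221; odd-index sum = 384 mod 256 = 128 → dd 80.
Zero-pad H(K) = dd 80 to 7 bytes: K' = dd 80 00 00 00 00 00.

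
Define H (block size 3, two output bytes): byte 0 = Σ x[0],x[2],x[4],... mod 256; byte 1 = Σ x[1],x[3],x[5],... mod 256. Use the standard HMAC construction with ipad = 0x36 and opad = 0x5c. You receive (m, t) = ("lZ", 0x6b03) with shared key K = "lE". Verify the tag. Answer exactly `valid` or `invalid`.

valid

Key "lE" = 6c 45 is 2 bytes ≤ B = 3; zero-pad to 3 bytes: K' = 6c 45 00.
K' ⊕ ipad = 5a 73 36; K' ⊕ opad = 30 19 5c.
Inner hash: even-index sum = 234 mod 256 = 234; odd-index sum = 223 mod 256 = 223 → ea df.
Outer hash (recomputed tag): even-index sum = 363 mod 256 = 107; odd-index sum = 259 mod 256 = 3 → 6b 03.
Recomputed tag = 6b03; claimed = 6b03 → match.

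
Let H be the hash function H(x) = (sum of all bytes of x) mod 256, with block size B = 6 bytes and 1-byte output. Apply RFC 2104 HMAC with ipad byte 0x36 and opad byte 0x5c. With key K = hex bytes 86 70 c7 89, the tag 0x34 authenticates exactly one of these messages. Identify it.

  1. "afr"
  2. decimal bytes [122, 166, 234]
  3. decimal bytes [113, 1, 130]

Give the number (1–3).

3

Key hex bytes 86 70 c7 89 is 4 bytes ≤ B = 6; zero-pad to 6 bytes: K' = 86 70 c7 89 00 00.
K' ⊕ ipad = b0 46 f1 bf 36 36; K' ⊕ opad = da 2c 9b d5 5c 5c.
m1: inner = H(b0 46 f1 bf 36 36 61 66 72) = 4b; tag = H(da 2c 9b d5 5c 5c 4b) = 79
m2: inner = H(b0 46 f1 bf 36 36 7a a6 ea) = 1c; tag = H(da 2c 9b d5 5c 5c 1c) = 4a
m3: inner = H(b0 46 f1 bf 36 36 71 01 82) = 06; tag = H(da 2c 9b d5 5c 5c 06) = 34 ← matches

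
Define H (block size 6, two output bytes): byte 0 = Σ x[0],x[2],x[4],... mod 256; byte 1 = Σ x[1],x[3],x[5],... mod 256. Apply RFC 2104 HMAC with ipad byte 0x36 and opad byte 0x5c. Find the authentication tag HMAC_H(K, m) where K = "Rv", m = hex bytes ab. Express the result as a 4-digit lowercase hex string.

Key "Rv" = 52 76 is 2 bytes ≤ B = 6; zero-pad to 6 bytes: K' = 52 76 00 00 00 00.
K' ⊕ ipad = 64 40 36 36 36 36.  K' ⊕ opad = 0e 2a 5c 5c 5c 5c.
Inner input = (K'⊕ipad) ∥ m = 64 40 36 36 36 36 ∥ ab.
Inner hash: even-index sum = 379 mod 256 = 123; odd-index sum = 172 mod 256 = 172 → 7b ac.
Outer input = (K'⊕opad) ∥ inner = 0e 2a 5c 5c 5c 5c ∥ 7b ac.
Outer hash (tag): even-index sum = 321 mod 256 = 65; odd-index sum = 398 mod 256 = 142 → 41 8e.

418e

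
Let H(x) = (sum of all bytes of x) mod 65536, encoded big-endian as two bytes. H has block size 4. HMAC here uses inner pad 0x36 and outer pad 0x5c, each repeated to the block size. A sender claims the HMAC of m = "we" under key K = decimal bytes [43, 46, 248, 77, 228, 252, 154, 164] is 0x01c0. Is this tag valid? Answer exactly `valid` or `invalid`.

invalid

Key decimal bytes [43, 46, 248, 77, 228, 252, 154, 164] = 2b 2e f8 4d e4 fc 9a a4 is 8 bytes > B = 4, so hash it first: H(key) = 04 bc, then zero-pad to 4 bytes: K' = 04 bc 00 00.
K' ⊕ ipad = 32 8a 36 36; K' ⊕ opad = 58 e0 5c 5c.
Inner hash: sum = 50+138+54+54+119+101 = 516 → 02 04.
Outer hash (recomputed tag): sum = 88+224+92+92+2+4 = 502 → 01 f6.
Recomputed tag = 01f6; claimed = 01c0 → mismatch.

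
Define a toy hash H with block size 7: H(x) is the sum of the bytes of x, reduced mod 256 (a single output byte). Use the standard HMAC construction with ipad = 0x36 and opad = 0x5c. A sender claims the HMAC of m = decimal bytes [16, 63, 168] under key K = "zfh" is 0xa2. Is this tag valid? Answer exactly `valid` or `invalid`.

Key "zfh" = 7a 66 68 is 3 bytes ≤ B = 7; zero-pad to 7 bytes: K' = 7a 66 68 00 00 00 00.
K' ⊕ ipad = 4c 50 5e 36 36 36 36; K' ⊕ opad = 26 3a 34 5c 5c 5c 5c.
Inner hash: sum = 76+80+94+54+54+54+54+16+63+168 = 713; mod 256 = 201 → c9.
Outer hash (recomputed tag): sum = 38+58+52+92+92+92+92+201 = 717; mod 256 = 205 → cd.
Recomputed tag = cd; claimed = a2 → mismatch.

invalid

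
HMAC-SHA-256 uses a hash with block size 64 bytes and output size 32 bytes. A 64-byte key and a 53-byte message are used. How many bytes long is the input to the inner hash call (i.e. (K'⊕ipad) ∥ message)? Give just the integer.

117

Key is 64 ≤ 64 bytes, zero-padded: |K'| = 64.
Inner input = (K'⊕ipad) ∥ m → 64 + 53 = 117 bytes.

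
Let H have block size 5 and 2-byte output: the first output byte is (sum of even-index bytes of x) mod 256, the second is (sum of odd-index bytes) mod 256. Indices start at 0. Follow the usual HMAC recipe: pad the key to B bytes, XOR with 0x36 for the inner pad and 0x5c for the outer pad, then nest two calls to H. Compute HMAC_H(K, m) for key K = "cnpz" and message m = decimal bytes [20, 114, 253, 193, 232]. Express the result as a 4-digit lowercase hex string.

645c

Key "cnpz" = 63 6e 70 7a is 4 bytes ≤ B = 5; zero-pad to 5 bytes: K' = 63 6e 70 7a 00.
K' ⊕ ipad = 55 58 46 4c 36.  K' ⊕ opad = 3f 32 2c 26 5c.
Inner input = (K'⊕ipad) ∥ m = 55 58 46 4c 36 ∥ 14 72 fd c1 e8.
Inner hash: even-index sum = 516 mod 256 = 4; odd-index sum = 669 mod 256 = 157 → 04 9d.
Outer input = (K'⊕opad) ∥ inner = 3f 32 2c 26 5c ∥ 04 9d.
Outer hash (tag): even-index sum = 356 mod 256 = 100; odd-index sum = 92 mod 256 = 92 → 64 5c.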